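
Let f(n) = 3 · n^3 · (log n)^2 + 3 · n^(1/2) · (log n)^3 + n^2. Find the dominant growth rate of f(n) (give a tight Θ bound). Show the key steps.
f(n) ∈ Θ(n^3 · (log n)^2)

Compare the terms by growth order. For large n, n^a · (log n)^b dominates n^a' · (log n)^b' iff a > a', or (a = a' and b > b'). Ranking the 3 terms shows the dominant one is 3 · n^3 · (log n)^2. Hence f(n) ∈ Θ(n^3 · (log n)^2).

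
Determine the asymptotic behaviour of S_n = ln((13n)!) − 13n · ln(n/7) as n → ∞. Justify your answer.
S_n ~ 13n · (ln 91 − 1) + O(ln n)

Stirling: ln((13n)!) = 13n ln(13n) − 13n + O(ln n).
  S_n = 13n ln(13n) − 13n − 13n ln(n/7) + O(ln n)
      = 13n ln(13n) − 13n ln n + 13n ln 7 − 13n + O(ln n)
      = 13n ln 13 + 13n ln 7 − 13n + O(ln n)
      = 13n (ln 91 − 1) + O(ln n).
Numerically ln(91) − 1 ≈ 3.5109.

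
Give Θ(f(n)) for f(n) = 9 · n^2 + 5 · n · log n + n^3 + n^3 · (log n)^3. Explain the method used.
f(n) ∈ Θ(n^3 · (log n)^3)

Compare the terms by growth order. For large n, n^a · (log n)^b dominates n^a' · (log n)^b' iff a > a', or (a = a' and b > b'). Ranking the 4 terms shows the dominant one is n^3 · (log n)^3. Hence f(n) ∈ Θ(n^3 · (log n)^3).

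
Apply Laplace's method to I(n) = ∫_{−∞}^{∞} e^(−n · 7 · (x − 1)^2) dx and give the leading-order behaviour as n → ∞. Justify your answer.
I(n) = sqrt(π/(7n))

Here φ(x) = 7 · (x − 1)^2 has its unique minimum at x* = 1 with φ(x*) = 0 and φ''(x*) = 14. Laplace's method gives
  I(n) ~ e^(−n φ(x*)) · sqrt(2π / (n · φ''(x*))) = sqrt(2π / (14n)) = sqrt(π/(7n)).
This is exact: substituting u = (x − 1)·sqrt(7n) gives I(n) = (1/sqrt(7n)) ∫_{−∞}^{∞} e^(−u^2) du = sqrt(π/(7n)).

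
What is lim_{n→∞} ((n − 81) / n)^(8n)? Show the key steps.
lim = e^(−648)

Rewrite as (1 − 81/n)^(8n). By the standard limit (1 + x/n)^n → e^x, we have (1 − 81/n)^n → e^(−81), and raising to the 8th power gives e^(−648).
More precisely, ln[(1 − 81/n)^(8n)] = 8n · ln(1 − 81/n) = 8n · (-81/n + O(1/n^2)) = -648 + O(1/n) → -648.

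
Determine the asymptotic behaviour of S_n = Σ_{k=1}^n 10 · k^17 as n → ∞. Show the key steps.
S_n ~ 5 · n^18 / 9

By integral comparison (Euler-Maclaurin), Σ_{k=1}^n 10 · k^17 = 10 · ∫_0^n x^17 dx + O(n^17) = 10 · n^18/18 = 5 · n^18 / 9 + O(n^17). (Equivalently, Faulhaber's formula gives the same leading term.)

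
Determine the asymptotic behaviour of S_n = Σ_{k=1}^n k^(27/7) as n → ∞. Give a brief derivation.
S_n ~ (7/34) · n^(34/7)

Integral comparison: Σ_{k=1}^n k^(27/7) = ∫_0^n x^(27/7) dx + O(n^(27/7)). The integral is n^(1 + 27/7) / (1 + 27/7) = n^((27+7)/7) / ((27+7)/7) = (7/34) · n^(34/7).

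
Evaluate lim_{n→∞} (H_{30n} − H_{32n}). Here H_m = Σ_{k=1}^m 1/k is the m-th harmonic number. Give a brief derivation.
lim = ln(30/32) = ln(15/16)

Euler-Maclaurin gives H_m = ln m + γ + 1/(2m) + O(1/m^2). The γ and O(1/m) terms cancel in the difference:
  H_{30n} − H_{32n} = ln(30n) − ln(32n) + O(1/n) = ln(30/32) + O(1/n).
Hence the limit is ln(30/32) = ln(15/16).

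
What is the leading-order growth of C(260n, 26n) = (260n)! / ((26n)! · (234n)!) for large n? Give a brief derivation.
C(260n, 26n) ~ (10000000000/387420489)^(26n) · sqrt(5/(9π·26n))

Write N = 26n. Apply Stirling to each factorial:
  (10N)! ~ sqrt(2π·10N) · (10N/e)^(10N),
  N! ~ sqrt(2π N) · (N/e)^N,
  (9N)! ~ sqrt(2π·9N) · (9N/e)^(9N).
The exponential factors combine to (10N)^(10N) / (N^N · (9N)^(9N)) = 10^(10N)/9^(9N) = (10^10/9^9)^N = (10000000000/387420489)^N.
The square-root prefactors combine to sqrt(2π·10N) / (sqrt(2π N)·sqrt(2π·9N)) = sqrt(10 / (2π·9·N)) = sqrt(5/(9π·26n)).
Substituting N = 26n: C(260n, 26n) ~ (10000000000/387420489)^(26n) · sqrt(5/(9π·26n)).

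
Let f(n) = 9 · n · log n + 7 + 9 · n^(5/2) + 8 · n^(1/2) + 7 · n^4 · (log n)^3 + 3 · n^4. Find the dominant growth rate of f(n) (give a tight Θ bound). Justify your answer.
f(n) ∈ Θ(n^4 · (log n)^3)

Compare the terms by growth order. For large n, n^a · (log n)^b dominates n^a' · (log n)^b' iff a > a', or (a = a' and b > b'). Ranking the 6 terms shows the dominant one is 7 · n^4 · (log n)^3. Hence f(n) ∈ Θ(n^4 · (log n)^3).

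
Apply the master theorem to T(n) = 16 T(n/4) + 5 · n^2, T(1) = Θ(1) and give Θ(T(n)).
T(n) = Θ(n^2 log n)

log_4 16 = 2, and f(n) = 5 · n^2 = Θ(n^(log_4 16)). This is Case 2 of the master theorem: T(n) = Θ(f(n) · log n) = Θ(n^2 log n).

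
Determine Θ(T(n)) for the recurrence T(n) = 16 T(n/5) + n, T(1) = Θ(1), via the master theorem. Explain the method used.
T(n) = Θ(n^(log_5 16))

Master theorem: compare f(n) = n to n^(log_5 16) where log_5 16 ≈ 1.723. Since 1 < log_5 16, we have f(n) = O(n^(log_5 16 − ε)) for some ε > 0 — Case 1. Hence T(n) = Θ(n^(log_5 16)).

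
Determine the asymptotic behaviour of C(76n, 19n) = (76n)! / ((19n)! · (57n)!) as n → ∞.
C(76n, 19n) ~ (256/27)^(19n) · sqrt(2/(3π·19n))

Write N = 19n. Apply Stirling to each factorial:
  (4N)! ~ sqrt(2π·4N) · (4N/e)^(4N),
  N! ~ sqrt(2π N) · (N/e)^N,
  (3N)! ~ sqrt(2π·3N) · (3N/e)^(3N).
The exponential factors combine to (4N)^(4N) / (N^N · (3N)^(3N)) = 4^(4N)/3^(3N) = (4^4/3^3)^N = (256/27)^N.
The square-root prefactors combine to sqrt(2π·4N) / (sqrt(2π N)·sqrt(2π·3N)) = sqrt(4 / (2π·3·N)) = sqrt(2/(3π·19n)).
Substituting N = 19n: C(76n, 19n) ~ (256/27)^(19n) · sqrt(2/(3π·19n)).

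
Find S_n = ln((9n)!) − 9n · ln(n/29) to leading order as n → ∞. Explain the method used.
S_n ~ 9n · (ln 261 − 1) + O(ln n)

Stirling: ln((9n)!) = 9n ln(9n) − 9n + O(ln n).
  S_n = 9n ln(9n) − 9n − 9n ln(n/29) + O(ln n)
      = 9n ln(9n) − 9n ln n + 9n ln 29 − 9n + O(ln n)
      = 9n ln 9 + 9n ln 29 − 9n + O(ln n)
      = 9n (ln 261 − 1) + O(ln n).
Numerically ln(261) − 1 ≈ 4.5645.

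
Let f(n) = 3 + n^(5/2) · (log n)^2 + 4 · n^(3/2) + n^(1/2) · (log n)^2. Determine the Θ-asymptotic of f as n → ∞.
f(n) ∈ Θ(n^(5/2) · (log n)^2)

Compare the terms by growth order. For large n, n^a · (log n)^b dominates n^a' · (log n)^b' iff a > a', or (a = a' and b > b'). Ranking the 4 terms shows the dominant one is n^(5/2) · (log n)^2. Hence f(n) ∈ Θ(n^(5/2) · (log n)^2).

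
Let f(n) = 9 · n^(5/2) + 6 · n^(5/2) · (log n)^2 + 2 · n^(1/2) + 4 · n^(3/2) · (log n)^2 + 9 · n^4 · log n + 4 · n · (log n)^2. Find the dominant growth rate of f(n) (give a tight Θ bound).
f(n) ∈ Θ(n^4 · log n)

Compare the terms by growth order. For large n, n^a · (log n)^b dominates n^a' · (log n)^b' iff a > a', or (a = a' and b > b'). Ranking the 6 terms shows the dominant one is 9 · n^4 · log n. Hence f(n) ∈ Θ(n^4 · log n).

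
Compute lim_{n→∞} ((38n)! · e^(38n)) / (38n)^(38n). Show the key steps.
lim = ∞

Stirling: (38n)! ~ sqrt(2π·38n) · (38n/e)^(38n). Hence
  (38n)! · e^(38n) / (38n)^(38n) ~ sqrt(2π·38n) = sqrt(2π·38) · sqrt(n) → ∞.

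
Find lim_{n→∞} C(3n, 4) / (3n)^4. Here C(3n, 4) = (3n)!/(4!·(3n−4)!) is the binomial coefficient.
lim = 1/4! = 1/24

With N = 3n → ∞: C(N, 4) / N^4 = [N(N−1)…(N−3)] / (4! · N^4) = (1/4!) · 1 · (1 − 1/(3n)) · (1 − 2/(3n)) · (1 − 3/(3n)). Each factor → 1 as N → ∞, so the limit is 1/4! = 1/24.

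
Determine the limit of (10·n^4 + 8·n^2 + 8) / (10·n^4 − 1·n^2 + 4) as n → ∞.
lim = 10/10 = 1

For large n the leading n^4 terms dominate both numerator and denominator. Dividing top and bottom by n^4, every other term tends to 0, leaving 10/10 = 1.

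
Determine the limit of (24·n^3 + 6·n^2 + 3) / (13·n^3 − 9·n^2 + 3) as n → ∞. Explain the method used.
lim = 24/13

For large n the leading n^3 terms dominate both numerator and denominator. Dividing top and bottom by n^3, every other term tends to 0, leaving 24/13.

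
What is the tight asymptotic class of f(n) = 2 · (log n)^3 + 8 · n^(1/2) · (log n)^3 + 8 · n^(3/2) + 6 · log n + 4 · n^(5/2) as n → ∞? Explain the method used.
f(n) ∈ Θ(n^(5/2))

Compare the terms by growth order. For large n, n^a · (log n)^b dominates n^a' · (log n)^b' iff a > a', or (a = a' and b > b'). Ranking the 5 terms shows the dominant one is 4 · n^(5/2). Hence f(n) ∈ Θ(n^(5/2)).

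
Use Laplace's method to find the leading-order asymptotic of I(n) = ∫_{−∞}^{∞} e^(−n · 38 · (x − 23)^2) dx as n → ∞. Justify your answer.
I(n) = sqrt(π/(38n))

Here φ(x) = 38 · (x − 23)^2 has its unique minimum at x* = 23 with φ(x*) = 0 and φ''(x*) = 76. Laplace's method gives
  I(n) ~ e^(−n φ(x*)) · sqrt(2π / (n · φ''(x*))) = sqrt(2π / (76n)) = sqrt(π/(38n)).
This is exact: substituting u = (x − 23)·sqrt(38n) gives I(n) = (1/sqrt(38n)) ∫_{−∞}^{∞} e^(−u^2) du = sqrt(π/(38n)).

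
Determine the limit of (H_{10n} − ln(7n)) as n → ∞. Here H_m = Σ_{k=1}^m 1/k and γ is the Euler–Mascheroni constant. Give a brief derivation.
lim = ln(10/7) + γ

By Euler-Maclaurin, H_m = ln m + γ + O(1/m). So
  H_{10n} − ln(7n) = ln(10n) + γ − ln(7n) + O(1/n)
                       = ln(10/7) + γ + O(1/n).
Hence the limit is ln(10/7) + γ.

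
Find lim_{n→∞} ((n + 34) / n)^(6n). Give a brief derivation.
lim = e^204

Rewrite as (1 + 34/n)^(6n). By the standard limit (1 + x/n)^n → e^x, we have (1 + 34/n)^n → e^34, and raising to the 6th power gives e^204.
More precisely, ln[(1 + 34/n)^(6n)] = 6n · ln(1 + 34/n) = 6n · (34/n + O(1/n^2)) = 204 + O(1/n) → 204.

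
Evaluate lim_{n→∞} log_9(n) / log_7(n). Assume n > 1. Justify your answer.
lim = ln(7) / ln(9) = log_9(7)

Change of base: log_9(n) = ln n / ln 9 and log_7(n) = ln n / ln 7. The ratio is (ln n / ln 9) · (ln 7 / ln n) = ln 7 / ln 9, a constant independent of n. So the limit is ln 7 / ln 9 = log_9(7).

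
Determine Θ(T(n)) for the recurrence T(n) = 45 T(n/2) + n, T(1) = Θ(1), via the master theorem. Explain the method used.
T(n) = Θ(n^(log_2 45))

Master theorem: compare f(n) = n to n^(log_2 45) where log_2 45 ≈ 5.492. Since 1 < log_2 45, we have f(n) = O(n^(log_2 45 − ε)) for some ε > 0 — Case 1. Hence T(n) = Θ(n^(log_2 45)).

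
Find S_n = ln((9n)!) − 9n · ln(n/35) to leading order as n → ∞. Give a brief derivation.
S_n ~ 9n · (ln 315 − 1) + O(ln n)

Stirling: ln((9n)!) = 9n ln(9n) − 9n + O(ln n).
  S_n = 9n ln(9n) − 9n − 9n ln(n/35) + O(ln n)
      = 9n ln(9n) − 9n ln n + 9n ln 35 − 9n + O(ln n)
      = 9n ln 9 + 9n ln 35 − 9n + O(ln n)
      = 9n (ln 315 − 1) + O(ln n).
Numerically ln(315) − 1 ≈ 4.7526.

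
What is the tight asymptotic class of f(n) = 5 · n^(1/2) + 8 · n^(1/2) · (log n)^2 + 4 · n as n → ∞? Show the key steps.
f(n) ∈ Θ(n)

Compare the terms by growth order. For large n, n^a · (log n)^b dominates n^a' · (log n)^b' iff a > a', or (a = a' and b > b'). Ranking the 3 terms shows the dominant one is 4 · n. Hence f(n) ∈ Θ(n).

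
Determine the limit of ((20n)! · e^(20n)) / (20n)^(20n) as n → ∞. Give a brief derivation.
lim = ∞

Stirling: (20n)! ~ sqrt(2π·20n) · (20n/e)^(20n). Hence
  (20n)! · e^(20n) / (20n)^(20n) ~ sqrt(2π·20n) = sqrt(2π·20) · sqrt(n) → ∞.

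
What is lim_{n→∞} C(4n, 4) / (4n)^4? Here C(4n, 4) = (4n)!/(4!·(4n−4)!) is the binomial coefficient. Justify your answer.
lim = 1/4! = 1/24

With N = 4n → ∞: C(N, 4) / N^4 = [N(N−1)…(N−3)] / (4! · N^4) = (1/4!) · 1 · (1 − 1/(4n)) · (1 − 2/(4n)) · (1 − 3/(4n)). Each factor → 1 as N → ∞, so the limit is 1/4! = 1/24.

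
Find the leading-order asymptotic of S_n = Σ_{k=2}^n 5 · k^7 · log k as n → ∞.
S_n ~ 5 · n^8 log n / 8 − 5 · n^8 / 64

By integral comparison, S_n = ∫_1^n 5 · x^7 · log x dx + O(n^7 · log n). For the integral, ∫ x^7 log x dx = n^8 log n / 8 − n^8/64 (integration by parts). Hence S_n ~ 5 · n^8 log n / 8 − 5 · n^8 / 64.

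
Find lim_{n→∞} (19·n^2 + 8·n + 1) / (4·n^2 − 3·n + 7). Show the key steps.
lim = 19/4

For large n the leading n^2 terms dominate both numerator and denominator. Dividing top and bottom by n^2, every other term tends to 0, leaving 19/4.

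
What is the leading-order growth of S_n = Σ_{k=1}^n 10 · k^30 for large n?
S_n ~ 10 · n^31 / 31

By integral comparison (Euler-Maclaurin), Σ_{k=1}^n 10 · k^30 = 10 · ∫_0^n x^30 dx + O(n^30) = 10 · n^31/31 + O(n^30). (Equivalently, Faulhaber's formula gives the same leading term.)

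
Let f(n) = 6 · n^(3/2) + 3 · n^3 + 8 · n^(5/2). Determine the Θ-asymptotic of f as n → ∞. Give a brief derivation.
f(n) ∈ Θ(n^3)

Compare the terms by growth order. For large n, n^a · (log n)^b dominates n^a' · (log n)^b' iff a > a', or (a = a' and b > b'). Ranking the 3 terms shows the dominant one is 3 · n^3. Hence f(n) ∈ Θ(n^3).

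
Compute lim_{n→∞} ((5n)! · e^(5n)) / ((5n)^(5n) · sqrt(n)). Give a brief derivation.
lim = sqrt(2π·5)

Stirling: (5n)! ~ sqrt(2π·5n) · (5n/e)^(5n). Hence
  (5n)! · e^(5n) / (5n)^(5n) ~ sqrt(2π·5n).
Dividing by sqrt(n): sqrt(2π·5n) / sqrt(n) = sqrt(2π·5) · n^((1−1)/2), so the limit is sqrt(2π·5).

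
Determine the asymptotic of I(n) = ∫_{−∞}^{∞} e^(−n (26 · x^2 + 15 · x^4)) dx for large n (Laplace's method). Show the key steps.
I(n) ~ sqrt(π/(26n))

φ(x) = 26 · x^2 + 15 · x^4 has its unique global minimum at x* = 0 (since φ'(x) = 52x + 60x^3 = 0 only at x = 0 for real x with both coefficients positive, and φ → ∞ as |x| → ∞). At x* = 0, φ(0) = 0 and φ''(0) = 52. Laplace's method then gives
  I(n) ~ sqrt(2π / (n · φ''(0))) · e^(−n φ(0)) = sqrt(2π / (52n)) = sqrt(π/(26n)).
The 15 · x^4 term contributes only at subleading order (an O(1/n) relative correction).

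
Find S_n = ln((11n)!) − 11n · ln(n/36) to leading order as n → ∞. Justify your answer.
S_n ~ 11n · (ln 396 − 1) + O(ln n)

Stirling: ln((11n)!) = 11n ln(11n) − 11n + O(ln n).
  S_n = 11n ln(11n) − 11n − 11n ln(n/36) + O(ln n)
      = 11n ln(11n) − 11n ln n + 11n ln 36 − 11n + O(ln n)
      = 11n ln 11 + 11n ln 36 − 11n + O(ln n)
      = 11n (ln 396 − 1) + O(ln n).
Numerically ln(396) − 1 ≈ 4.9814.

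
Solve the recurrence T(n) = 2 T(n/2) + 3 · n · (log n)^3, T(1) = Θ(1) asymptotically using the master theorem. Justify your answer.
T(n) = Θ(n · (log n)^4)

Here log_2 2 = 1 and f(n) = 3 · n · (log n)^3 = Θ(n^(log_2 2) · (log n)^3). This is the extended Case 2 of the master theorem (f matches the critical exponent up to log factors), giving T(n) = Θ(n^(log_2 2) · (log n)^(3+1)) = Θ(n · (log n)^4).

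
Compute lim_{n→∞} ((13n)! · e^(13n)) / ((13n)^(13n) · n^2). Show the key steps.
lim = 0

Stirling: (13n)! ~ sqrt(2π·13n) · (13n/e)^(13n). Hence
  (13n)! · e^(13n) / (13n)^(13n) ~ sqrt(2π·13n).
Dividing by n^2: sqrt(2π·13n) / n^2 = sqrt(2π·13) · n^((1−4)/2), so the expression behaves like sqrt(2π·13) · n^((1−4)/2) → 0.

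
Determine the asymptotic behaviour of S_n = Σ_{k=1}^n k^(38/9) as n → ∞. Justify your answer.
S_n ~ (9/47) · n^(47/9)

Integral comparison: Σ_{k=1}^n k^(38/9) = ∫_0^n x^(38/9) dx + O(n^(38/9)). The integral is n^(1 + 38/9) / (1 + 38/9) = n^((38+9)/9) / ((38+9)/9) = (9/47) · n^(47/9).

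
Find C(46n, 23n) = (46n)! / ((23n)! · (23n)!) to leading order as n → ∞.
C(46n, 23n) ~ (4)^(23n) · sqrt(1/(π·23n))

Write N = 23n. Apply Stirling to each factorial:
  (2N)! ~ sqrt(2π·2N) · (2N/e)^(2N),
  N! ~ sqrt(2π N) · (N/e)^N,
  (1N)! ~ sqrt(2π·1N) · (1N/e)^(1N).
The exponential factors combine to (2N)^(2N) / (N^N · (1N)^(1N)) = 2^(2N)/1^(1N) = (2^2/1^1)^N = (4)^N.
The square-root prefactors combine to sqrt(2π·2N) / (sqrt(2π N)·sqrt(2π·1N)) = sqrt(2 / (2π·1·N)) = sqrt(1/(π·23n)).
Substituting N = 23n: C(46n, 23n) ~ (4)^(23n) · sqrt(1/(π·23n)).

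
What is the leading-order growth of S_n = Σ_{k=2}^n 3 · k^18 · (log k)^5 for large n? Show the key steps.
S_n ~ 3 · n^19 · (log n)^5 / 19

By integral comparison, S_n = ∫_1^n 3 · x^18 · (log x)^5 dx + O(n^18 · (log n)^5). For the integral, the leading term of ∫_1^n x^18 (log x)^5 dx is n^19/19 · (log n)^5 (by repeated integration by parts; each step lowers the log-exponent and produces a relatively O(1/log n) correction). Hence S_n ~ 3 · n^19 · (log n)^5 / 19.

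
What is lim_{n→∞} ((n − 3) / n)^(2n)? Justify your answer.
lim = e^(−6)

Rewrite as (1 − 3/n)^(2n). By the standard limit (1 + x/n)^n → e^x, we have (1 − 3/n)^n → e^(−3), and raising to the 2nd power gives e^(−6).
More precisely, ln[(1 − 3/n)^(2n)] = 2n · ln(1 − 3/n) = 2n · (-3/n + O(1/n^2)) = -6 + O(1/n) → -6.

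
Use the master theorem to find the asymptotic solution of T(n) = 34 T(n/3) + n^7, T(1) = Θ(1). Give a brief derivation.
T(n) = Θ(n^7)

log_3 34 ≈ 3.210. f(n) = n^7 dominates n^(log_3 34) since 7 > 3.210, and the regularity condition a·f(n/b) = 34·(n/3)^7 = (34/2187)·n^7 ≤ c·f(n) holds with c = 34/2187 ≈ 0.0155 < 1. So this is Case 3: T(n) = Θ(f(n)) = Θ(n^7).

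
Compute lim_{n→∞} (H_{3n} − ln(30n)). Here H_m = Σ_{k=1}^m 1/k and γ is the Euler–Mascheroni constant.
lim = −ln 10 + γ

By Euler-Maclaurin, H_m = ln m + γ + O(1/m). So
  H_{3n} − ln(30n) = ln(3n) + γ − ln(30n) + O(1/n)
                       = ln(3/30) + γ + O(1/n).
Hence the limit is ln(3/30) + γ (= −ln 10).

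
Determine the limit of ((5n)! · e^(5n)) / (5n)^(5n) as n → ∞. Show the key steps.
lim = ∞

Stirling: (5n)! ~ sqrt(2π·5n) · (5n/e)^(5n). Hence
  (5n)! · e^(5n) / (5n)^(5n) ~ sqrt(2π·5n) = sqrt(2π·5) · sqrt(n) → ∞.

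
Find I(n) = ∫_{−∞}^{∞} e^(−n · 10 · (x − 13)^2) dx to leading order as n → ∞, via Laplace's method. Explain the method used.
I(n) = sqrt(π/(10n))

Here φ(x) = 10 · (x − 13)^2 has its unique minimum at x* = 13 with φ(x*) = 0 and φ''(x*) = 20. Laplace's method gives
  I(n) ~ e^(−n φ(x*)) · sqrt(2π / (n · φ''(x*))) = sqrt(2π / (20n)) = sqrt(π/(10n)).
This is exact: substituting u = (x − 13)·sqrt(10n) gives I(n) = (1/sqrt(10n)) ∫_{−∞}^{∞} e^(−u^2) du = sqrt(π/(10n)).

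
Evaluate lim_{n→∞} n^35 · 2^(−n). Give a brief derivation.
lim = 0

Exponentials with base > 1 dominate every fixed polynomial: for any fixed c, n^c / 2^n → 0 as n → ∞ (e.g. by the ratio test, or by writing 2^n = e^(n ln 2) and noting e^(n ln 2) / n^c → ∞). Hence n^35 · 2^(−n) = n^35 / 2^n → 0.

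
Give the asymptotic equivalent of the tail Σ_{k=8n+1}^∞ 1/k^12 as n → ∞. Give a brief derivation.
Σ_{k>8n} 1/k^12 ~ 1/(11 · (8n)^11)

Compare to the integral: ∫_{8n}^∞ x^(−12) dx = [−x^(−11)/11]_{8n}^∞ = 1/((12−1)·(8n)^11). Euler-Maclaurin then gives
  Σ_{k>8n} 1/k^12 = ∫_{8n}^∞ dx/x^12 − 1/(2·(8n)^12) + O(1/(8n)^13).
(Equivalently this is ζ(12) − Σ_{k≤8n} 1/k^12.)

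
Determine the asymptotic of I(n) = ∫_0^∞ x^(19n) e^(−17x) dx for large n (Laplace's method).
I(n) ~ (sqrt(2π·19n) / 17) · (19n/(17e))^(19n)

Write the integrand as exp(19n ln x − 17x) and set f(x) = 19n ln x − 17x. Then f'(x) = 19n/x − 17 = 0 at x* = 19n/17, and f''(x*) = −19n/x*^2 = −17^2/(19n). Laplace's method (interior maximum) gives
  I(n) ~ e^(f(x*)) · sqrt(2π / |f''(x*)|)
        = exp(19n ln(19n/17) − 19n) · sqrt(2π · 19n / 17^2)
        = (19n/17)^(19n) e^(−19n) · sqrt(2π·19n) / 17
        = (sqrt(2π·19n) / 17) · (19n/(17e))^(19n).
This matches Γ(19n+1)/17^(19n+1) with Stirling applied to Γ.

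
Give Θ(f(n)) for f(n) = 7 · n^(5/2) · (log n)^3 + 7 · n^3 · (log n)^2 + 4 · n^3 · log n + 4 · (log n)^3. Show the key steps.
f(n) ∈ Θ(n^3 · (log n)^2)

Compare the terms by growth order. For large n, n^a · (log n)^b dominates n^a' · (log n)^b' iff a > a', or (a = a' and b > b'). Ranking the 4 terms shows the dominant one is 7 · n^3 · (log n)^2. Hence f(n) ∈ Θ(n^3 · (log n)^2).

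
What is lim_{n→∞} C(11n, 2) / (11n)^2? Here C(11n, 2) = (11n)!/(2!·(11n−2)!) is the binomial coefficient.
lim = 1/2! = 1/2

With N = 11n → ∞: C(N, 2) / N^2 = [N(N−1)…(N−1)] / (2! · N^2) = (1/2!) · 1 · (1 − 1/(11n)). Each factor → 1 as N → ∞, so the limit is 1/2! = 1/2.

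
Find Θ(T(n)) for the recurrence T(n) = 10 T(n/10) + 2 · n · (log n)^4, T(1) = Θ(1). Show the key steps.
T(n) = Θ(n · (log n)^5)

Here log_10 10 = 1 and f(n) = 2 · n · (log n)^4 = Θ(n^(log_10 10) · (log n)^4). This is the extended Case 2 of the master theorem (f matches the critical exponent up to log factors), giving T(n) = Θ(n^(log_10 10) · (log n)^(4+1)) = Θ(n · (log n)^5).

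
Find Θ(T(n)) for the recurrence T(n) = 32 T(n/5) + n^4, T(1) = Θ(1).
T(n) = Θ(n^4)

log_5 32 ≈ 2.153. f(n) = n^4 dominates n^(log_5 32) since 4 > 2.153, and the regularity condition a·f(n/b) = 32·(n/5)^4 = (32/625)·n^4 ≤ c·f(n) holds with c = 32/625 ≈ 0.0512 < 1. So this is Case 3: T(n) = Θ(f(n)) = Θ(n^4).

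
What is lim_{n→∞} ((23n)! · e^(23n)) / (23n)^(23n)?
lim = ∞

Stirling: (23n)! ~ sqrt(2π·23n) · (23n/e)^(23n). Hence
  (23n)! · e^(23n) / (23n)^(23n) ~ sqrt(2π·23n) = sqrt(2π·23) · sqrt(n) → ∞.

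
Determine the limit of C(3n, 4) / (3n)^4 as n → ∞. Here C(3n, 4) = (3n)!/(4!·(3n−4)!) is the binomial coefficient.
lim = 1/4! = 1/24

With N = 3n → ∞: C(N, 4) / N^4 = [N(N−1)…(N−3)] / (4! · N^4) = (1/4!) · 1 · (1 − 1/(3n)) · (1 − 2/(3n)) · (1 − 3/(3n)). Each factor → 1 as N → ∞, so the limit is 1/4! = 1/24.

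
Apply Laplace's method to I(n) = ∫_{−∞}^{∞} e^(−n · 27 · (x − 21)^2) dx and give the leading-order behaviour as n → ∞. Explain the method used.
I(n) = sqrt(π/(27n))

Here φ(x) = 27 · (x − 21)^2 has its unique minimum at x* = 21 with φ(x*) = 0 and φ''(x*) = 54. Laplace's method gives
  I(n) ~ e^(−n φ(x*)) · sqrt(2π / (n · φ''(x*))) = sqrt(2π / (54n)) = sqrt(π/(27n)).
This is exact: substituting u = (x − 21)·sqrt(27n) gives I(n) = (1/sqrt(27n)) ∫_{−∞}^{∞} e^(−u^2) du = sqrt(π/(27n)).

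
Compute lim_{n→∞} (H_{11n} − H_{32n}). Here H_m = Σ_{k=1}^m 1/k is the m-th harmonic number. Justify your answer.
lim = ln(11/32)

Euler-Maclaurin gives H_m = ln m + γ + 1/(2m) + O(1/m^2). The γ and O(1/m) terms cancel in the difference:
  H_{11n} − H_{32n} = ln(11n) − ln(32n) + O(1/n) = ln(11/32) + O(1/n).
Hence the limit is ln(11/32).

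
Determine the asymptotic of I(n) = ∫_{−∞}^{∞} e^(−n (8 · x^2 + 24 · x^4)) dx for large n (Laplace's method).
I(n) ~ sqrt(π/(8n))

φ(x) = 8 · x^2 + 24 · x^4 has its unique global minimum at x* = 0 (since φ'(x) = 16x + 96x^3 = 0 only at x = 0 for real x with both coefficients positive, and φ → ∞ as |x| → ∞). At x* = 0, φ(0) = 0 and φ''(0) = 16. Laplace's method then gives
  I(n) ~ sqrt(2π / (n · φ''(0))) · e^(−n φ(0)) = sqrt(2π / (16n)) = sqrt(π/(8n)).
The 24 · x^4 term contributes only at subleading order (an O(1/n) relative correction).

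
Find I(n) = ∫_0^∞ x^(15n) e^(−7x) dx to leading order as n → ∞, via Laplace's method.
I(n) ~ (sqrt(2π·15n) / 7) · (15n/(7e))^(15n)

Write the integrand as exp(15n ln x − 7x) and set f(x) = 15n ln x − 7x. Then f'(x) = 15n/x − 7 = 0 at x* = 15n/7, and f''(x*) = −15n/x*^2 = −7^2/(15n). Laplace's method (interior maximum) gives
  I(n) ~ e^(f(x*)) · sqrt(2π / |f''(x*)|)
        = exp(15n ln(15n/7) − 15n) · sqrt(2π · 15n / 7^2)
        = (15n/7)^(15n) e^(−15n) · sqrt(2π·15n) / 7
        = (sqrt(2π·15n) / 7) · (15n/(7e))^(15n).
This matches Γ(15n+1)/7^(15n+1) with Stirling applied to Γ.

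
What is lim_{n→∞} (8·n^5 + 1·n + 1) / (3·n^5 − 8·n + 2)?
lim = 8/3

For large n the leading n^5 terms dominate both numerator and denominator. Dividing top and bottom by n^5, every other term tends to 0, leaving 8/3.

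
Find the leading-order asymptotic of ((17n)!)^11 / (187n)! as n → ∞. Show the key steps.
((17n)!)^11/(187n)! ~ ((2π·17n)^(10/2) / sqrt(11)) · 11^(−11·17n)  →  0

Write N = 17n. Stirling: N! ~ sqrt(2π N)(N/e)^N and (11N)! ~ sqrt(2π·11N)·(11N/e)^(11N).
  (N!)^11/(11N)! ~ (2π N)^(11/2) (N/e)^(11N) / [sqrt(2π·11N) (11N/e)^(11N)]
     = (2π N)^(11/2) / sqrt(2π·11N) · (N/(11N))^(11N)
     = (2π N)^((11−1)/2) / sqrt(11) · 11^(−11N).
Since 11^11 > 1, the factor 11^(−11N) decays exponentially, so the ratio → 0. Substituting N = 17n gives the stated form.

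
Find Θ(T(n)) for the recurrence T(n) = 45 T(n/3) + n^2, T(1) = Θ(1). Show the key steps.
T(n) = Θ(n^(log_3 45))

Master theorem: compare f(n) = n^2 to n^(log_3 45) where log_3 45 ≈ 3.465. Since 2 < log_3 45, we have f(n) = O(n^(log_3 45 − ε)) for some ε > 0 — Case 1. Hence T(n) = Θ(n^(log_3 45)).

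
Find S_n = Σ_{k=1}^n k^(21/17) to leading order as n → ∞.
S_n ~ (17/38) · n^(38/17)

Integral comparison: Σ_{k=1}^n k^(21/17) = ∫_0^n x^(21/17) dx + O(n^(21/17)). The integral is n^(1 + 21/17) / (1 + 21/17) = n^((21+17)/17) / ((21+17)/17) = (17/38) · n^(38/17).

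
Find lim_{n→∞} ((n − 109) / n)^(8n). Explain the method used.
lim = e^(−872)

Rewrite as (1 − 109/n)^(8n). By the standard limit (1 + x/n)^n → e^x, we have (1 − 109/n)^n → e^(−109), and raising to the 8th power gives e^(−872).
More precisely, ln[(1 − 109/n)^(8n)] = 8n · ln(1 − 109/n) = 8n · (-109/n + O(1/n^2)) = -872 + O(1/n) → -872.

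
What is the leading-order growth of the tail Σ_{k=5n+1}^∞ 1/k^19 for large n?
Σ_{k>5n} 1/k^19 ~ 1/(18 · (5n)^18)

Compare to the integral: ∫_{5n}^∞ x^(−19) dx = [−x^(−18)/18]_{5n}^∞ = 1/((19−1)·(5n)^18). Euler-Maclaurin then gives
  Σ_{k>5n} 1/k^19 = ∫_{5n}^∞ dx/x^19 − 1/(2·(5n)^19) + O(1/(5n)^20).
(Equivalently this is ζ(19) − Σ_{k≤5n} 1/k^19.)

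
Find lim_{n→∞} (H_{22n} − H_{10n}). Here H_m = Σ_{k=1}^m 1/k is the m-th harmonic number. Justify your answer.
lim = ln(22/10) = ln(11/5)

Euler-Maclaurin gives H_m = ln m + γ + 1/(2m) + O(1/m^2). The γ and O(1/m) terms cancel in the difference:
  H_{22n} − H_{10n} = ln(22n) − ln(10n) + O(1/n) = ln(22/10) + O(1/n).
Hence the limit is ln(22/10) = ln(11/5).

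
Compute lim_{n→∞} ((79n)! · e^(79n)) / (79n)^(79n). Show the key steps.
lim = ∞

Stirling: (79n)! ~ sqrt(2π·79n) · (79n/e)^(79n). Hence
  (79n)! · e^(79n) / (79n)^(79n) ~ sqrt(2π·79n) = sqrt(2π·79) · sqrt(n) → ∞.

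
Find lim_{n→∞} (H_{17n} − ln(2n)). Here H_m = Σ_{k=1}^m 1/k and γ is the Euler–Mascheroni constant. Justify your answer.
lim = ln(17/2) + γ

By Euler-Maclaurin, H_m = ln m + γ + O(1/m). So
  H_{17n} − ln(2n) = ln(17n) + γ − ln(2n) + O(1/n)
                       = ln(17/2) + γ + O(1/n).
Hence the limit is ln(17/2) + γ.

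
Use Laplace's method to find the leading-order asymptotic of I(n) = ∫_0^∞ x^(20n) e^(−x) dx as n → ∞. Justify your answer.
I(n) ~ sqrt(2π·20n) · (20n/e)^(20n)

Write the integrand as exp(20n ln x − x) and set f(x) = 20n ln x − x. Then f'(x) = 20n/x − 1 = 0 at x* = 20n, and f''(x*) = −20n/x*^2 = −1/(20n). Laplace's method (interior maximum) gives
  I(n) ~ e^(f(x*)) · sqrt(2π / |f''(x*)|)
        = exp(20n ln(20n) − 20n) · sqrt(2π · 20n)
        = (20n)^(20n) e^(−20n) · sqrt(2π·20n)
        = sqrt(2π·20n) · (20n/e)^(20n).
This matches Γ(20n+1) with Stirling applied to Γ.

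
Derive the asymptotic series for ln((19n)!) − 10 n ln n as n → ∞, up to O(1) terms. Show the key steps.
ln((19n)!) − 10 n ln n = 9 n ln n + 19(ln 19 − 1) n + (1/2) ln(2π·19n) + O(1/n)

Stirling: ln((19n)!) = 19n ln(19n) − 19n + (1/2) ln(2π·19n) + O(1/n).
Expand 19n ln(19n) = 19n (ln n + ln 19) = 19n ln n + 19n ln 19.
Subtract 10n ln n: leading term is (19 − 10) n ln n = 9 n ln n. The next term is 19n ln 19 − 19n = 19(ln 19 − 1) n. Then the (1/2) ln(2π·19n) correction.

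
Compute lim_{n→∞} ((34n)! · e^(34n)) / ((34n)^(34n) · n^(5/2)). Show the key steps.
lim = 0

Stirling: (34n)! ~ sqrt(2π·34n) · (34n/e)^(34n). Hence
  (34n)! · e^(34n) / (34n)^(34n) ~ sqrt(2π·34n).
Dividing by n^(5/2): sqrt(2π·34n) / n^(5/2) = sqrt(2π·34) · n^((1−5)/2), so the expression behaves like sqrt(2π·34) · n^((1−5)/2) → 0.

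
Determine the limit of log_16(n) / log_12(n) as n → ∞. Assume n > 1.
lim = ln(12) / ln(16) = log_16(12)

Change of base: log_16(n) = ln n / ln 16 and log_12(n) = ln n / ln 12. The ratio is (ln n / ln 16) · (ln 12 / ln n) = ln 12 / ln 16, a constant independent of n. So the limit is ln 12 / ln 16 = log_16(12).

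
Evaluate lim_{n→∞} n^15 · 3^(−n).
lim = 0

Exponentials with base > 1 dominate every fixed polynomial: for any fixed c, n^c / 3^n → 0 as n → ∞ (e.g. by the ratio test, or by writing 3^n = e^(n ln 3) and noting e^(n ln 3) / n^c → ∞). Hence n^15 · 3^(−n) = n^15 / 3^n → 0.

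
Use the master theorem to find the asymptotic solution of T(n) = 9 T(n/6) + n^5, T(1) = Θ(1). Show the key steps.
T(n) = Θ(n^5)

log_6 9 ≈ 1.226. f(n) = n^5 dominates n^(log_6 9) since 5 > 1.226, and the regularity condition a·f(n/b) = 9·(n/6)^5 = (9/7776)·n^5 ≤ c·f(n) holds with c = 9/7776 ≈ 0.00116 < 1. So this is Case 3: T(n) = Θ(f(n)) = Θ(n^5).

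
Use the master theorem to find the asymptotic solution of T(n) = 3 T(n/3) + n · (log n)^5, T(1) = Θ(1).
T(n) = Θ(n · (log n)^6)

Here log_3 3 = 1 and f(n) = n · (log n)^5 = Θ(n^(log_3 3) · (log n)^5). This is the extended Case 2 of the master theorem (f matches the critical exponent up to log factors), giving T(n) = Θ(n^(log_3 3) · (log n)^(5+1)) = Θ(n · (log n)^6).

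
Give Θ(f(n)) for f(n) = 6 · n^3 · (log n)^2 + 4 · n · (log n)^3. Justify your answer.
f(n) ∈ Θ(n^3 · (log n)^2)

Compare the terms by growth order. For large n, n^a · (log n)^b dominates n^a' · (log n)^b' iff a > a', or (a = a' and b > b'). Ranking the 2 terms shows the dominant one is 6 · n^3 · (log n)^2. Hence f(n) ∈ Θ(n^3 · (log n)^2).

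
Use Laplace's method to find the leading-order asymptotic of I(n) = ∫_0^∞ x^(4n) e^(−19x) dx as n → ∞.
I(n) ~ (sqrt(2π·4n) / 19) · (4n/(19e))^(4n)

Write the integrand as exp(4n ln x − 19x) and set f(x) = 4n ln x − 19x. Then f'(x) = 4n/x − 19 = 0 at x* = 4n/19, and f''(x*) = −4n/x*^2 = −19^2/(4n). Laplace's method (interior maximum) gives
  I(n) ~ e^(f(x*)) · sqrt(2π / |f''(x*)|)
        = exp(4n ln(4n/19) − 4n) · sqrt(2π · 4n / 19^2)
        = (4n/19)^(4n) e^(−4n) · sqrt(2π·4n) / 19
        = (sqrt(2π·4n) / 19) · (4n/(19e))^(4n).
This matches Γ(4n+1)/19^(4n+1) with Stirling applied to Γ.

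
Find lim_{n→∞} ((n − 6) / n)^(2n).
lim = e^(−12)

Rewrite as (1 − 6/n)^(2n). By the standard limit (1 + x/n)^n → e^x, we have (1 − 6/n)^n → e^(−6), and raising to the 2nd power gives e^(−12).
More precisely, ln[(1 − 6/n)^(2n)] = 2n · ln(1 − 6/n) = 2n · (-6/n + O(1/n^2)) = -12 + O(1/n) → -12.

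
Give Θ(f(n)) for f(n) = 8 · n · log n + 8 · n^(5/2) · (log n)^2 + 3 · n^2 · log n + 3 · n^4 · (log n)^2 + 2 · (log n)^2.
f(n) ∈ Θ(n^4 · (log n)^2)

Compare the terms by growth order. For large n, n^a · (log n)^b dominates n^a' · (log n)^b' iff a > a', or (a = a' and b > b'). Ranking the 5 terms shows the dominant one is 3 · n^4 · (log n)^2. Hence f(n) ∈ Θ(n^4 · (log n)^2).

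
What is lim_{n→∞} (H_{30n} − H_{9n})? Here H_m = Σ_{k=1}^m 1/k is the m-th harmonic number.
lim = ln(30/9) = ln(10/3)

Euler-Maclaurin gives H_m = ln m + γ + 1/(2m) + O(1/m^2). The γ and O(1/m) terms cancel in the difference:
  H_{30n} − H_{9n} = ln(30n) − ln(9n) + O(1/n) = ln(30/9) + O(1/n).
Hence the limit is ln(30/9) = ln(10/3).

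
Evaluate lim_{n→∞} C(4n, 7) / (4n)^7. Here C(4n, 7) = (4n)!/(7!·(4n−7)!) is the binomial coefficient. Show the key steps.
lim = 1/7! = 1/5040

With N = 4n → ∞: C(N, 7) / N^7 = [N(N−1)…(N−6)] / (7! · N^7) = (1/7!) · 1 · (1 − 1/(4n)) · … · (1 − 6/(4n)). Each factor → 1 as N → ∞, so the limit is 1/7! = 1/5040.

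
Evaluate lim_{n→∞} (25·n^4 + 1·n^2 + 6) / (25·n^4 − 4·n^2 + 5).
lim = 25/25 = 1

For large n the leading n^4 terms dominate both numerator and denominator. Dividing top and bottom by n^4, every other term tends to 0, leaving 25/25 = 1.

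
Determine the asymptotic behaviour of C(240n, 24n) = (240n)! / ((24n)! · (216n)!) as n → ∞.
C(240n, 24n) ~ (10000000000/387420489)^(24n) · sqrt(5/(9π·24n))

Write N = 24n. Apply Stirling to each factorial:
  (10N)! ~ sqrt(2π·10N) · (10N/e)^(10N),
  N! ~ sqrt(2π N) · (N/e)^N,
  (9N)! ~ sqrt(2π·9N) · (9N/e)^(9N).
The exponential factors combine to (10N)^(10N) / (N^N · (9N)^(9N)) = 10^(10N)/9^(9N) = (10^10/9^9)^N = (10000000000/387420489)^N.
The square-root prefactors combine to sqrt(2π·10N) / (sqrt(2π N)·sqrt(2π·9N)) = sqrt(10 / (2π·9·N)) = sqrt(5/(9π·24n)).
Substituting N = 24n: C(240n, 24n) ~ (10000000000/387420489)^(24n) · sqrt(5/(9π·24n)).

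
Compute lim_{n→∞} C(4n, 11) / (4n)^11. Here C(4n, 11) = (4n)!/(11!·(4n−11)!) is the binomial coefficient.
lim = 1/11! = 1/39916800

With N = 4n → ∞: C(N, 11) / N^11 = [N(N−1)…(N−10)] / (11! · N^11) = (1/11!) · 1 · (1 − 1/(4n)) · … · (1 − 10/(4n)). Each factor → 1 as N → ∞, so the limit is 1/11! = 1/39916800.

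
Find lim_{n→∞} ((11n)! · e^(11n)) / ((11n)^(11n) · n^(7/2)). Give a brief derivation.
lim = 0

Stirling: (11n)! ~ sqrt(2π·11n) · (11n/e)^(11n). Hence
  (11n)! · e^(11n) / (11n)^(11n) ~ sqrt(2π·11n).
Dividing by n^(7/2): sqrt(2π·11n) / n^(7/2) = sqrt(2π·11) · n^((1−7)/2), so the expression behaves like sqrt(2π·11) · n^((1−7)/2) → 0.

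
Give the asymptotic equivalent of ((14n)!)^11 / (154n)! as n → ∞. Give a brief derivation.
((14n)!)^11/(154n)! ~ ((2π·14n)^(10/2) / sqrt(11)) · 11^(−11·14n)  →  0

Write N = 14n. Stirling: N! ~ sqrt(2π N)(N/e)^N and (11N)! ~ sqrt(2π·11N)·(11N/e)^(11N).
  (N!)^11/(11N)! ~ (2π N)^(11/2) (N/e)^(11N) / [sqrt(2π·11N) (11N/e)^(11N)]
     = (2π N)^(11/2) / sqrt(2π·11N) · (N/(11N))^(11N)
     = (2π N)^((11−1)/2) / sqrt(11) · 11^(−11N).
Since 11^11 > 1, the factor 11^(−11N) decays exponentially, so the ratio → 0. Substituting N = 14n gives the stated form.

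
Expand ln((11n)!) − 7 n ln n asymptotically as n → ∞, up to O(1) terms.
ln((11n)!) − 7 n ln n = 4 n ln n + 11(ln 11 − 1) n + (1/2) ln(2π·11n) + O(1/n)

Stirling: ln((11n)!) = 11n ln(11n) − 11n + (1/2) ln(2π·11n) + O(1/n).
Expand 11n ln(11n) = 11n (ln n + ln 11) = 11n ln n + 11n ln 11.
Subtract 7n ln n: leading term is (11 − 7) n ln n = 4 n ln n. The next term is 11n ln 11 − 11n = 11(ln 11 − 1) n. Then the (1/2) ln(2π·11n) correction.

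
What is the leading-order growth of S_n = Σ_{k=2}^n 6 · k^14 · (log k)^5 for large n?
S_n ~ 2 · n^15 · (log n)^5 / 5

By integral comparison, S_n = ∫_1^n 6 · x^14 · (log x)^5 dx + O(n^14 · (log n)^5). For the integral, the leading term of ∫_1^n x^14 (log x)^5 dx is n^15/15 · (log n)^5 (by repeated integration by parts; each step lowers the log-exponent and produces a relatively O(1/log n) correction). Hence S_n ~ 2 · n^15 · (log n)^5 / 5.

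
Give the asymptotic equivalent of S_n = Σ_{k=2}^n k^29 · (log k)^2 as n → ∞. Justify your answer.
S_n ~ n^30 · (log n)^2 / 30

By integral comparison, S_n = ∫_1^n x^29 · (log x)^2 dx + O(n^29 · (log n)^2). For the integral, the leading term of ∫_1^n x^29 (log x)^2 dx is n^30/30 · (log n)^2 (by repeated integration by parts; each step lowers the log-exponent and produces a relatively O(1/log n) correction). Hence S_n ~ n^30 · (log n)^2 / 30.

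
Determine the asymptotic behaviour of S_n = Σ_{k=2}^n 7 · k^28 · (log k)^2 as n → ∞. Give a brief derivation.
S_n ~ 7 · n^29 · (log n)^2 / 29

By integral comparison, S_n = ∫_1^n 7 · x^28 · (log x)^2 dx + O(n^28 · (log n)^2). For the integral, the leading term of ∫_1^n x^28 (log x)^2 dx is n^29/29 · (log n)^2 (by repeated integration by parts; each step lowers the log-exponent and produces a relatively O(1/log n) correction). Hence S_n ~ 7 · n^29 · (log n)^2 / 29.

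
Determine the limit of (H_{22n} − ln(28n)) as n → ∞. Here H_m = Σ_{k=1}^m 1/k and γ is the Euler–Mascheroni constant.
lim = ln(11/14) + γ

By Euler-Maclaurin, H_m = ln m + γ + O(1/m). So
  H_{22n} − ln(28n) = ln(22n) + γ − ln(28n) + O(1/n)
                       = ln(22/28) + γ + O(1/n).
Hence the limit is ln(22/28) + γ (= ln(11/14)).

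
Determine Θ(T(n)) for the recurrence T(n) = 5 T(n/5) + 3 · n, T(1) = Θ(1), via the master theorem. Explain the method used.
T(n) = Θ(n log n)

log_5 5 = 1, and f(n) = 3 · n = Θ(n^(log_5 5)). This is Case 2 of the master theorem: T(n) = Θ(f(n) · log n) = Θ(n log n).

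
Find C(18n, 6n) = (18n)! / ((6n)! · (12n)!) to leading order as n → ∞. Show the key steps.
C(18n, 6n) ~ (27/4)^(6n) · sqrt(3/(4π·6n))

Write N = 6n. Apply Stirling to each factorial:
  (3N)! ~ sqrt(2π·3N) · (3N/e)^(3N),
  N! ~ sqrt(2π N) · (N/e)^N,
  (2N)! ~ sqrt(2π·2N) · (2N/e)^(2N).
The exponential factors combine to (3N)^(3N) / (N^N · (2N)^(2N)) = 3^(3N)/2^(2N) = (3^3/2^2)^N = (27/4)^N.
The square-root prefactors combine to sqrt(2π·3N) / (sqrt(2π N)·sqrt(2π·2N)) = sqrt(3 / (2π·2·N)) = sqrt(3/(4π·6n)).
Substituting N = 6n: C(18n, 6n) ~ (27/4)^(6n) · sqrt(3/(4π·6n)).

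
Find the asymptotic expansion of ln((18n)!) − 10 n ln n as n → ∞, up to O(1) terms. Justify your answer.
ln((18n)!) − 10 n ln n = 8 n ln n + 18(ln 18 − 1) n + (1/2) ln(2π·18n) + O(1/n)

Stirling: ln((18n)!) = 18n ln(18n) − 18n + (1/2) ln(2π·18n) + O(1/n).
Expand 18n ln(18n) = 18n (ln n + ln 18) = 18n ln n + 18n ln 18.
Subtract 10n ln n: leading term is (18 − 10) n ln n = 8 n ln n. The next term is 18n ln 18 − 18n = 18(ln 18 − 1) n. Then the (1/2) ln(2π·18n) correction.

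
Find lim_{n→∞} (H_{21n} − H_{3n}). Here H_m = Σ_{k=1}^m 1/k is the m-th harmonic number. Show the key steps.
lim = ln(21/3) = ln 7

Euler-Maclaurin gives H_m = ln m + γ + 1/(2m) + O(1/m^2). The γ and O(1/m) terms cancel in the difference:
  H_{21n} − H_{3n} = ln(21n) − ln(3n) + O(1/n) = ln(21/3) + O(1/n).
Hence the limit is ln(21/3) = ln 7.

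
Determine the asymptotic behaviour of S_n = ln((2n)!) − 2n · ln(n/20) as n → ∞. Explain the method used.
S_n ~ 2n · (ln 40 − 1) + O(ln n)

Stirling: ln((2n)!) = 2n ln(2n) − 2n + O(ln n).
  S_n = 2n ln(2n) − 2n − 2n ln(n/20) + O(ln n)
      = 2n ln(2n) − 2n ln n + 2n ln 20 − 2n + O(ln n)
      = 2n ln 2 + 2n ln 20 − 2n + O(ln n)
      = 2n (ln 40 − 1) + O(ln n).
Numerically ln(40) − 1 ≈ 2.6889.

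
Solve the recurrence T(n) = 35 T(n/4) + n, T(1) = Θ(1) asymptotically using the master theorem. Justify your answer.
T(n) = Θ(n^(log_4 35))

Master theorem: compare f(n) = n to n^(log_4 35) where log_4 35 ≈ 2.565. Since 1 < log_4 35, we have f(n) = O(n^(log_4 35 − ε)) for some ε > 0 — Case 1. Hence T(n) = Θ(n^(log_4 35)).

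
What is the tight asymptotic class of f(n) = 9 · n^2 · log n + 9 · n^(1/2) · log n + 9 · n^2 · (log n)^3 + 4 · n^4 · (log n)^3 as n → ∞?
f(n) ∈ Θ(n^4 · (log n)^3)

Compare the terms by growth order. For large n, n^a · (log n)^b dominates n^a' · (log n)^b' iff a > a', or (a = a' and b > b'). Ranking the 4 terms shows the dominant one is 4 · n^4 · (log n)^3. Hence f(n) ∈ Θ(n^4 · (log n)^3).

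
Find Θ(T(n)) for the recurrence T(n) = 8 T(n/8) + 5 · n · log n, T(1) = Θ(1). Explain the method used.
T(n) = Θ(n · (log n)^2)

Here log_8 8 = 1 and f(n) = 5 · n · log n = Θ(n^(log_8 8) · (log n)^1). This is the extended Case 2 of the master theorem (f matches the critical exponent up to log factors), giving T(n) = Θ(n^(log_8 8) · (log n)^(1+1)) = Θ(n · (log n)^2).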